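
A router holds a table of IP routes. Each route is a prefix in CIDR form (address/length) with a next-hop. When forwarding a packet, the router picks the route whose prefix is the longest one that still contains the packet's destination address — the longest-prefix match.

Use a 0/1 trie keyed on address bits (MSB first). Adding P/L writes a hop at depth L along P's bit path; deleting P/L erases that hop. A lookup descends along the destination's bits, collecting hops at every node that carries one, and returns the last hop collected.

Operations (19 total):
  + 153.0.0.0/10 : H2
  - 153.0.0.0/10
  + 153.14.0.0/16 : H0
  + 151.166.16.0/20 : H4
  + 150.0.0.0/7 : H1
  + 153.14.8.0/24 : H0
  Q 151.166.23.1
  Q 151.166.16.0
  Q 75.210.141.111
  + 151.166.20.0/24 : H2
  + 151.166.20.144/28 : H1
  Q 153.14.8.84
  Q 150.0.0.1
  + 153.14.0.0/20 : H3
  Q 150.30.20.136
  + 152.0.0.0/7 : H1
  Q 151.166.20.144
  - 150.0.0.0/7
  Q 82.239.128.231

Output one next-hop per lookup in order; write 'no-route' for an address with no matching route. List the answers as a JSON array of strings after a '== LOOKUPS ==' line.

Process each operation:
  + 153.0.0.0/10 (H2) depth=10
  - 153.0.0.0/10 clear@10
  + 153.14.0.0/16 (H0) depth=16
  + 151.166.16.0/20 (H4) depth=20
  + 150.0.0.0/7 (H1) depth=7
  + 153.14.8.0/24 (H0) depth=24
  Q 151.166.23.1: descend 10010111101001100001 ; hops seen [H1,H4] ; pick H4
  Q 151.166.16.0: descend 10010111101001100001 ; hops seen [H1,H4] ; pick H4
  Q 75.210.141.111: descend ε ; hops seen [∅] ; pick no-route
  + 151.166.20.0/24 (H2) depth=24
  + 151.166.20.144/28 (H1) depth=28
  Q 153.14.8.84: descend 100110010000111000001000 ; hops seen [H0,H0] ; pick H0
  Q 150.0.0.1: descend 1001011 ; hops seen [H1] ; pick H1
  + 153.14.0.0/20 (H3) depth=20
  Q 150.30.20.136: descend 1001011 ; hops seen [H1] ; pick H1
  + 152.0.0.0/7 (H1) depth=7
  Q 151.166.20.144: descend 1001011110100110000101001001 ; hops seen [H1,H4,H2,H1] ; pick H1
  - 150.0.0.0/7 clear@7
  Q 82.239.128.231: descend ε ; hops seen [∅] ; pick no-route

== LOOKUPS ==
["H4","H4","no-route","H0","H1","H1","H1","no-route"]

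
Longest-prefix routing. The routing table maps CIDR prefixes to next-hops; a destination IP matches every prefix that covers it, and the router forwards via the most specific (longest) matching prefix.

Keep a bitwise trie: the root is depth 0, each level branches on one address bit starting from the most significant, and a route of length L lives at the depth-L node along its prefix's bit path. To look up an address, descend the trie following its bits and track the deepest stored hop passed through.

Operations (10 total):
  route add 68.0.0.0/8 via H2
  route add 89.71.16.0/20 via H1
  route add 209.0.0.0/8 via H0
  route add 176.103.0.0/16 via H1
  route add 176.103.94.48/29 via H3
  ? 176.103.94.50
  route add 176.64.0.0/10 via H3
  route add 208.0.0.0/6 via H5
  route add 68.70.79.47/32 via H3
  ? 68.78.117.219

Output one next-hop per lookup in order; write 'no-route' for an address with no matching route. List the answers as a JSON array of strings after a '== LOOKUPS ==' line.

Process each operation:
  + 68.0.0.0/8 (H2) depth=8
  + 89.71.16.0/20 (H1) depth=20
  + 209.0.0.0/8 (H0) depth=8
  + 176.103.0.0/16 (H1) depth=16
  + 176.103.94.48/29 (H3) depth=29
  Q 176.103.94.50: descend 10110000011001110101111000110 ; hops seen [H1,H3] ; pick H3
  + 176.64.0.0/10 (H3) depth=10
  + 208.0.0.0/6 (H5) depth=6
  + 68.70.79.47/32 (H3) depth=32
  Q 68.78.117.219: descend 010001000100 ; hops seen [H2] ; pick H2

== LOOKUPS ==
["H3","H2"]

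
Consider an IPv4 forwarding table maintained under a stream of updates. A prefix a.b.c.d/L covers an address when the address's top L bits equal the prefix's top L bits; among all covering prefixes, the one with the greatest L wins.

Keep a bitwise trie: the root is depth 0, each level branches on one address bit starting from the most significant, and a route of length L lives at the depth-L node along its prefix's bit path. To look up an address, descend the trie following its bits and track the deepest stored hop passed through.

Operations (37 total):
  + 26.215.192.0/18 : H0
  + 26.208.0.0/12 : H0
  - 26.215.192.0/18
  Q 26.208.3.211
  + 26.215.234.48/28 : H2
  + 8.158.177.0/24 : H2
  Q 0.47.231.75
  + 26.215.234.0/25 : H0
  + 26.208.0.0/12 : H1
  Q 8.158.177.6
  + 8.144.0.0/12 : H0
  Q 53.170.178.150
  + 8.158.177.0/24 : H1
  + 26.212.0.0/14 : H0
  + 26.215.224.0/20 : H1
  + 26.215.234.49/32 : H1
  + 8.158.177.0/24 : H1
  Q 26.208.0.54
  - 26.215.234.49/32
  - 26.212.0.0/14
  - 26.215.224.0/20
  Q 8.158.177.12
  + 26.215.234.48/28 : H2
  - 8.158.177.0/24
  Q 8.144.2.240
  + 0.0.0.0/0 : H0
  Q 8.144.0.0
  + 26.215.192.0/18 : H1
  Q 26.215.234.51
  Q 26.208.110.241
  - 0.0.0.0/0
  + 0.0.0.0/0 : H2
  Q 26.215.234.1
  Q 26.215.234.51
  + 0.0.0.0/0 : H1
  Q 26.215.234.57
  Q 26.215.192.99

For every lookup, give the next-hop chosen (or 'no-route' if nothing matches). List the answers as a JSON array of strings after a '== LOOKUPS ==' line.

Trace:
  add 26.215.192.0/18 -> H0 at depth 18
  add 26.208.0.0/12 -> H0 at depth 12
  del 26.215.192.0/18 (clear depth 18)
  Q 26.208.3.211: descend 0001101011010 ; hops seen [H0] ; pick H0
  add 26.215.234.48/28 -> H2 at depth 28
  add 8.158.177.0/24 -> H2 at depth 24
  Q 0.47.231.75: descend 0000 ; hops seen [∅] ; pick no-route
  add 26.215.234.0/25 -> H0 at depth 25
  add 26.208.0.0/12 -> H1 at depth 12
  Q 8.158.177.6: descend 000010001001111010110001 ; hops seen [H2] ; pick H2
  add 8.144.0.0/12 -> H0 at depth 12
  Q 53.170.178.150: descend 00 ; hops seen [∅] ; pick no-route
  add 8.158.177.0/24 -> H1 at depth 24
  add 26.212.0.0/14 -> H0 at depth 14
  add 26.215.224.0/20 -> H1 at depth 20
  add 26.215.234.49/32 -> H1 at depth 32
  add 8.158.177.0/24 -> H1 at depth 24
  Q 26.208.0.54: descend 0001101011010 ; hops seen [H1] ; pick H1
  del 26.215.234.49/32 (clear depth 32)
  del 26.212.0.0/14 (clear depth 14)
  del 26.215.224.0/20 (clear depth 20)
  Q 8.158.177.12: descend 000010001001111010110001 ; hops seen [H0,H1] ; pick H1
  add 26.215.234.48/28 -> H2 at depth 28
  del 8.158.177.0/24 (clear depth 24)
  Q 8.144.2.240: descend 000010001001 ; hops seen [H0] ; pick H0
  add 0.0.0.0/0 -> H0 at depth 0
  Q 8.144.0.0: descend 000010001001 ; hops seen [H0,H0] ; pick H0
  add 26.215.192.0/18 -> H1 at depth 18
  Q 26.215.234.51: descend 000110101101011111101010001100 ; hops seen [H0,H1,H1,H0,H2] ; pick H2
  Q 26.208.110.241: descend 0001101011010 ; hops seen [H0,H1] ; pick H1
  del 0.0.0.0/0 (clear depth 0)
  add 0.0.0.0/0 -> H2 at depth 0
  Q 26.215.234.1: descend 00011010110101111110101000 ; hops seen [H2,H1,H1,H0] ; pick H0
  Q 26.215.234.51: descend 000110101101011111101010001100 ; hops seen [H2,H1,H1,H0,H2] ; pick H2
  add 0.0.0.0/0 -> H1 at depth 0
  Q 26.215.234.57: descend 0001101011010111111010100011 ; hops seen [H1,H1,H1,H0,H2] ; pick H2
  Q 26.215.192.99: descend 000110101101011111 ; hops seen [H1,H1,H1] ; pick H1

== LOOKUPS ==
["H0","no-route","H2","no-route","H1","H1","H0","H0","H2","H1","H0","H2","H2","H1"]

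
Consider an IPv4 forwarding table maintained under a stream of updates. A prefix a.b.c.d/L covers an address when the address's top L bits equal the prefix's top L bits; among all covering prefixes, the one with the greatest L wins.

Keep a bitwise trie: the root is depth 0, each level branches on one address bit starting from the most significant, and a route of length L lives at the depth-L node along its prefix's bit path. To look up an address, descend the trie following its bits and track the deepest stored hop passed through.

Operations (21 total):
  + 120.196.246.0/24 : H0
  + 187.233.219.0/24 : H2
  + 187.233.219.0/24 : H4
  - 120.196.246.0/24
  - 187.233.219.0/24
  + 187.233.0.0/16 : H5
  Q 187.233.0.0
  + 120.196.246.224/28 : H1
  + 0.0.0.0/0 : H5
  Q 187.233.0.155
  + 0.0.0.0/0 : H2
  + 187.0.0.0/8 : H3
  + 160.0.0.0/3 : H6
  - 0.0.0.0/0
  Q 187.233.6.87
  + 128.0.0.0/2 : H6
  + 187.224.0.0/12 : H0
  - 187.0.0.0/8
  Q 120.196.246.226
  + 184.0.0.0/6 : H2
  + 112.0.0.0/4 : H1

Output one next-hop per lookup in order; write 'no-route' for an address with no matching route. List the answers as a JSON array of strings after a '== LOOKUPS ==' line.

Trace:
  + 120.196.246.0/24 (H0) depth=24
  + 187.233.219.0/24 (H2) depth=24
  + 187.233.219.0/24 (H4) depth=24
  del 120.196.246.0/24 (clear depth 24)
  del 187.233.219.0/24 (clear depth 24)
  + 187.233.0.0/16 (H5) depth=16
  Q 187.233.0.0: descend 1011101111101001 ; hops seen [H5] ; pick H5
  + 120.196.246.224/28 (H1) depth=28
  + 0.0.0.0/0 (H5) depth=0
  Q 187.233.0.155: descend 1011101111101001 ; hops seen [H5,H5] ; pick H5
  + 0.0.0.0/0 (H2) depth=0
  + 187.0.0.0/8 (H3) depth=8
  + 160.0.0.0/3 (H6) depth=3
  del 0.0.0.0/0 (clear depth 0)
  Q 187.233.6.87: descend 1011101111101001 ; hops seen [H6,H3,H5] ; pick H5
  + 128.0.0.0/2 (H6) depth=2
  + 187.224.0.0/12 (H0) depth=12
  del 187.0.0.0/8 (clear depth 8)
  Q 120.196.246.226: descend 0111100011000100111101101110 ; hops seen [H1] ; pick H1
  + 184.0.0.0/6 (H2) depth=6
  + 112.0.0.0/4 (H1) depth=4

== LOOKUPS ==
["H5","H5","H5","H1"]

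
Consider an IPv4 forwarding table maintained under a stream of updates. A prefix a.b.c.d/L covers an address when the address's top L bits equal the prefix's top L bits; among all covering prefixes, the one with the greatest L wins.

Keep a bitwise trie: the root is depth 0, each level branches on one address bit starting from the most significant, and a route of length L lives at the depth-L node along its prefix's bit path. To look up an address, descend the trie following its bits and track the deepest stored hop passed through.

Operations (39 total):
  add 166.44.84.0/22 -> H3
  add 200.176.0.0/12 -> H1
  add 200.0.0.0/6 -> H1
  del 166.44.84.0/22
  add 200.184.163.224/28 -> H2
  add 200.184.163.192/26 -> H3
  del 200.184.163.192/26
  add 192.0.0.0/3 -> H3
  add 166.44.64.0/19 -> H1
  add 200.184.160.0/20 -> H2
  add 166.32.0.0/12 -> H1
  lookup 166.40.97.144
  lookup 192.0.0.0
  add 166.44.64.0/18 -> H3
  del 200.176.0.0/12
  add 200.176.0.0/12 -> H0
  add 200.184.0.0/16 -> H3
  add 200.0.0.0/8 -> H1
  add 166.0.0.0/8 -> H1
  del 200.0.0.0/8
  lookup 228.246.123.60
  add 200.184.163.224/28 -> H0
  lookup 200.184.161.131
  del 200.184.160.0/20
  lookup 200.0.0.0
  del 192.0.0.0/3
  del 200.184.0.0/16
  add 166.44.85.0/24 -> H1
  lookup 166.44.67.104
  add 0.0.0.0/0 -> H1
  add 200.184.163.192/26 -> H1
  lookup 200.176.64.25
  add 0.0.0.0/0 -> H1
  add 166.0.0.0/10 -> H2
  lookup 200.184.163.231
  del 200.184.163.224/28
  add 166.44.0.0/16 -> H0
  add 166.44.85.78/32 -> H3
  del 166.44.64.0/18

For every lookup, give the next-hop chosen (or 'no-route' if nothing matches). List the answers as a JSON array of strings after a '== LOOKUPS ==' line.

Apply in order:
  add 166.44.84.0/22 -> H3 at depth 22
  add 200.176.0.0/12 -> H1 at depth 12
  add 200.0.0.0/6 -> H1 at depth 6
  - 166.44.84.0/22 clear@22
  add 200.184.163.224/28 -> H2 at depth 28
  add 200.184.163.192/26 -> H3 at depth 26
  - 200.184.163.192/26 clear@26
  add 192.0.0.0/3 -> H3 at depth 3
  add 166.44.64.0/19 -> H1 at depth 19
  add 200.184.160.0/20 -> H2 at depth 20
  add 166.32.0.0/12 -> H1 at depth 12
  ? 166.40.97.144  path d0:-→d1:-→d2:-→d3:-→d4:-→d5:-→d6:-→d7:-→d8:-→d9:-→d10:-→d11:-→d12:H1→d13:-  best=H1
  ? 192.0.0.0  path d0:-→d1:-→d2:-→d3:H3→d4:-  best=H3
  add 166.44.64.0/18 -> H3 at depth 18
  - 200.176.0.0/12 clear@12
  add 200.176.0.0/12 -> H0 at depth 12
  add 200.184.0.0/16 -> H3 at depth 16
  add 200.0.0.0/8 -> H1 at depth 8
  add 166.0.0.0/8 -> H1 at depth 8
  - 200.0.0.0/8 clear@8
  ? 228.246.123.60  path d0:-→d1:-→d2:-  best=no-route
  add 200.184.163.224/28 -> H0 at depth 28
  ? 200.184.161.131  path d0:-→d1:-→d2:-→d3:H3→d4:-→d5:-→d6:H1→d7:-→d8:-→d9:-→d10:-→d11:-→d12:H0→d13:-→d14:-→d15:-→d16:H3→d17:-→d18:-→d19:-→d20:H2→d21:-→d22:-  best=H2
  - 200.184.160.0/20 clear@20
  ? 200.0.0.0  path d0:-→d1:-→d2:-→d3:H3→d4:-→d5:-→d6:H1→d7:-→d8:-  best=H1
  - 192.0.0.0/3 clear@3
  - 200.184.0.0/16 clear@16
  add 166.44.85.0/24 -> H1 at depth 24
  ? 166.44.67.104  path d0:-→d1:-→d2:-→d3:-→d4:-→d5:-→d6:-→d7:-→d8:H1→d9:-→d10:-→d11:-→d12:H1→d13:-→d14:-→d15:-→d16:-→d17:-→d18:H3→d19:H1  best=H1
  add 0.0.0.0/0 -> H1 at depth 0
  add 200.184.163.192/26 -> H1 at depth 26
  ? 200.176.64.25  path d0:H1→d1:-→d2:-→d3:-→d4:-→d5:-→d6:H1→d7:-→d8:-→d9:-→d10:-→d11:-→d12:H0  best=H0
  add 0.0.0.0/0 -> H1 at depth 0
  add 166.0.0.0/10 -> H2 at depth 10
  ? 200.184.163.231  path d0:H1→d1:-→d2:-→d3:-→d4:-→d5:-→d6:H1→d7:-→d8:-→d9:-→d10:-→d11:-→d12:H0→d13:-→d14:-→d15:-→d16:-→d17:-→d18:-→d19:-→d20:-→d21:-→d22:-→d23:-→d24:-→d25:-→d26:H1→d27:-→d28:H0  best=H0
  - 200.184.163.224/28 clear@28
  add 166.44.0.0/16 -> H0 at depth 16
  add 166.44.85.78/32 -> H3 at depth 32
  - 166.44.64.0/18 clear@18

== LOOKUPS ==
["H1","H3","no-route","H2","H1","H1","H0","H0"]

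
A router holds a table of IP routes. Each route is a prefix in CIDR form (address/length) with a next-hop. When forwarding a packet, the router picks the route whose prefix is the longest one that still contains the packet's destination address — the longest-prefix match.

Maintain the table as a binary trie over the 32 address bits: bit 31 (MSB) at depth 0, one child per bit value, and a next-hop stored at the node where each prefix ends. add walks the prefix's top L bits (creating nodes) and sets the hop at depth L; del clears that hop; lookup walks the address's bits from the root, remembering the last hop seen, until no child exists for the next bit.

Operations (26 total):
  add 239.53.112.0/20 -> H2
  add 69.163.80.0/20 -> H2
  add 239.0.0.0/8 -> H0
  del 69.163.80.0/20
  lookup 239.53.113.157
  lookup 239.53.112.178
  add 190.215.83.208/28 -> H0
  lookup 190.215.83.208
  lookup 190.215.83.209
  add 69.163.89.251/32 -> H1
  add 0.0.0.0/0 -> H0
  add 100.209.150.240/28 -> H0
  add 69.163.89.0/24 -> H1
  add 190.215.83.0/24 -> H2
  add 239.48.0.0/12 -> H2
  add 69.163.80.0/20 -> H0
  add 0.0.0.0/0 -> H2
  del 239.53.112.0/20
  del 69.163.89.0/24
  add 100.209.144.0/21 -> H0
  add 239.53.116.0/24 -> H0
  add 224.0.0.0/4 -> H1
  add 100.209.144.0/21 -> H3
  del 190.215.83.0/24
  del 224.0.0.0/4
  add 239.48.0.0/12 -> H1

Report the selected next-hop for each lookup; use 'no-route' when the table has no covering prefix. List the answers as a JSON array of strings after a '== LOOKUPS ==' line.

Apply in order:
  add 239.53.112.0/20 -> H2 at depth 20
  add 69.163.80.0/20 -> H2 at depth 20
  add 239.0.0.0/8 -> H0 at depth 8
  - 69.163.80.0/20 clear@20
  lookup 239.53.113.157: bits 11101111001101010111 walk d0:-→d1:-→d2:-→d3:-→d4:-→d5:-→d6:-→d7:-→d8:H0→d9:-→d10:-→d11:-→d12:-→d13:-→d14:-→d15:-→d16:-→d17:-→d18:-→d19:-→d20:H2 -> H2
  lookup 239.53.112.178: bits 11101111001101010111 walk d0:-→d1:-→d2:-→d3:-→d4:-→d5:-→d6:-→d7:-→d8:H0→d9:-→d10:-→d11:-→d12:-→d13:-→d14:-→d15:-→d16:-→d17:-→d18:-→d19:-→d20:H2 -> H2
  add 190.215.83.208/28 -> H0 at depth 28
  lookup 190.215.83.208: bits 1011111011010111010100111101 walk d0:-→d1:-→d2:-→d3:-→d4:-→d5:-→d6:-→d7:-→d8:-→d9:-→d10:-→d11:-→d12:-→d13:-→d14:-→d15:-→d16:-→d17:-→d18:-→d19:-→d20:-→d21:-→d22:-→d23:-→d24:-→d25:-→d26:-→d27:-→d28:H0 -> H0
  lookup 190.215.83.209: bits 1011111011010111010100111101 walk d0:-→d1:-→d2:-→d3:-→d4:-→d5:-→d6:-→d7:-→d8:-→d9:-→d10:-→d11:-→d12:-→d13:-→d14:-→d15:-→d16:-→d17:-→d18:-→d19:-→d20:-→d21:-→d22:-→d23:-→d24:-→d25:-→d26:-→d27:-→d28:H0 -> H0
  add 69.163.89.251/32 -> H1 at depth 32
  add 0.0.0.0/0 -> H0 at depth 0
  add 100.209.150.240/28 -> H0 at depth 28
  add 69.163.89.0/24 -> H1 at depth 24
  add 190.215.83.0/24 -> H2 at depth 24
  add 239.48.0.0/12 -> H2 at depth 12
  add 69.163.80.0/20 -> H0 at depth 20
  add 0.0.0.0/0 -> H2 at depth 0
  - 239.53.112.0/20 clear@20
  - 69.163.89.0/24 clear@24
  add 100.209.144.0/21 -> H0 at depth 21
  add 239.53.116.0/24 -> H0 at depth 24
  add 224.0.0.0/4 -> H1 at depth 4
  add 100.209.144.0/21 -> H3 at depth 21
  - 190.215.83.0/24 clear@24
  - 224.0.0.0/4 clear@4
  add 239.48.0.0/12 -> H1 at depth 12

== LOOKUPS ==
["H2","H2","H0","H0"]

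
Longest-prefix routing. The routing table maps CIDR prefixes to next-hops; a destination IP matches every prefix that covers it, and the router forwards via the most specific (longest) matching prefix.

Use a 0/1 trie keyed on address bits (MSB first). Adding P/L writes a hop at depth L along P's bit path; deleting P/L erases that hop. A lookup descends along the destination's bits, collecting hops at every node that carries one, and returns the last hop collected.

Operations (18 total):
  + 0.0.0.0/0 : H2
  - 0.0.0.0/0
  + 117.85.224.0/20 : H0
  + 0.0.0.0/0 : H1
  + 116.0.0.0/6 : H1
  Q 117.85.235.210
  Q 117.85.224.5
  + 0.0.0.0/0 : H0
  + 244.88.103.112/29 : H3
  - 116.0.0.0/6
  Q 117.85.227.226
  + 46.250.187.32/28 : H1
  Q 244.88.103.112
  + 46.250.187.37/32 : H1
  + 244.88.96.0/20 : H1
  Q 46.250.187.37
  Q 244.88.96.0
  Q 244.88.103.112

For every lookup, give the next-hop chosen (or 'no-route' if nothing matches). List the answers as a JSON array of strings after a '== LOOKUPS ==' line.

Apply in order:
  add 0.0.0.0/0 -> H2 at depth 0
  del 0.0.0.0/0 (clear depth 0)
  add 117.85.224.0/20 -> H0 at depth 20
  add 0.0.0.0/0 -> H1 at depth 0
  add 116.0.0.0/6 -> H1 at depth 6
  lookup 117.85.235.210: bits 01110101010101011110 walk d0:H1→d1:-→d2:-→d3:-→d4:-→d5:-→d6:H1→d7:-→d8:-→d9:-→d10:-→d11:-→d12:-→d13:-→d14:-→d15:-→d16:-→d17:-→d18:-→d19:-→d20:H0 -> H0
  lookup 117.85.224.5: bits 01110101010101011110 walk d0:H1→d1:-→d2:-→d3:-→d4:-→d5:-→d6:H1→d7:-→d8:-→d9:-→d10:-→d11:-→d12:-→d13:-→d14:-→d15:-→d16:-→d17:-→d18:-→d19:-→d20:H0 -> H0
  add 0.0.0.0/0 -> H0 at depth 0
  add 244.88.103.112/29 -> H3 at depth 29
  del 116.0.0.0/6 (clear depth 6)
  lookup 117.85.227.226: bits 01110101010101011110 walk d0:H0→d1:-→d2:-→d3:-→d4:-→d5:-→d6:-→d7:-→d8:-→d9:-→d10:-→d11:-→d12:-→d13:-→d14:-→d15:-→d16:-→d17:-→d18:-→d19:-→d20:H0 -> H0
  add 46.250.187.32/28 -> H1 at depth 28
  lookup 244.88.103.112: bits 11110100010110000110011101110 walk d0:H0→d1:-→d2:-→d3:-→d4:-→d5:-→d6:-→d7:-→d8:-→d9:-→d10:-→d11:-→d12:-→d13:-→d14:-→d15:-→d16:-→d17:-→d18:-→d19:-→d20:-→d21:-→d22:-→d23:-→d24:-→d25:-→d26:-→d27:-→d28:-→d29:H3 -> H3
  add 46.250.187.37/32 -> H1 at depth 32
  add 244.88.96.0/20 -> H1 at depth 20
  lookup 46.250.187.37: bits 00101110111110101011101100100101 walk d0:H0→d1:-→d2:-→d3:-→d4:-→d5:-→d6:-→d7:-→d8:-→d9:-→d10:-→d11:-→d12:-→d13:-→d14:-→d15:-→d16:-→d17:-→d18:-→d19:-→d20:-→d21:-→d22:-→d23:-→d24:-→d25:-→d26:-→d27:-→d28:H1→d29:-→d30:-→d31:-→d32:H1 -> H1
  lookup 244.88.96.0: bits 111101000101100001100 walk d0:H0→d1:-→d2:-→d3:-→d4:-→d5:-→d6:-→d7:-→d8:-→d9:-→d10:-→d11:-→d12:-→d13:-→d14:-→d15:-→d16:-→d17:-→d18:-→d19:-→d20:H1→d21:- -> H1
  lookup 244.88.103.112: bits 11110100010110000110011101110 walk d0:H0→d1:-→d2:-→d3:-→d4:-→d5:-→d6:-→d7:-→d8:-→d9:-→d10:-→d11:-→d12:-→d13:-→d14:-→d15:-→d16:-→d17:-→d18:-→d19:-→d20:H1→d21:-→d22:-→d23:-→d24:-→d25:-→d26:-→d27:-→d28:-→d29:H3 -> H3

== LOOKUPS ==
["H0","H0","H0","H3","H1","H1","H3"]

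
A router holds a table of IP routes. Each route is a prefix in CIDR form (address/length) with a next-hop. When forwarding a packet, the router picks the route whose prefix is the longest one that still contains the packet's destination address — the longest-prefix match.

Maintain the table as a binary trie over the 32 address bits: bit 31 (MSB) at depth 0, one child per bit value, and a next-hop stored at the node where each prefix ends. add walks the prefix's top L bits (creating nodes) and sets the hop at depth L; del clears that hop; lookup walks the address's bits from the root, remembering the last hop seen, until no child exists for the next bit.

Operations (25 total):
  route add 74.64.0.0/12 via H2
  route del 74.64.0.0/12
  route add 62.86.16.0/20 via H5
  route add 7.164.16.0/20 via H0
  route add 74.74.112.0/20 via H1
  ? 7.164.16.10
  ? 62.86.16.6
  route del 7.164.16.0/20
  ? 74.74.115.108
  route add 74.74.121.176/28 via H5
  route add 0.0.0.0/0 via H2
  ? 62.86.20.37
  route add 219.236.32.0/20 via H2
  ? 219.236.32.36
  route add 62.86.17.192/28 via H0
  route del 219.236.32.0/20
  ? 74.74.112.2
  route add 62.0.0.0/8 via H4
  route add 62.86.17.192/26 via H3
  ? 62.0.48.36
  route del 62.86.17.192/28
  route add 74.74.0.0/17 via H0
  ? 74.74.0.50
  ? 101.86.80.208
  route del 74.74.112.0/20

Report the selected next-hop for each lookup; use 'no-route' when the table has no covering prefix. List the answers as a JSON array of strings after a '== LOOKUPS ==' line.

Process each operation:
  + 74.64.0.0/12 (H2) depth=12
  del 74.64.0.0/12 (clear depth 12)
  + 62.86.16.0/20 (H5) depth=20
  + 7.164.16.0/20 (H0) depth=20
  + 74.74.112.0/20 (H1) depth=20
  Q 7.164.16.10: descend 00000111101001000001 ; hops seen [H0] ; pick H0
  Q 62.86.16.6: descend 00111110010101100001 ; hops seen [H5] ; pick H5
  del 7.164.16.0/20 (clear depth 20)
  Q 74.74.115.108: descend 01001010010010100111 ; hops seen [H1] ; pick H1
  + 74.74.121.176/28 (H5) depth=28
  + 0.0.0.0/0 (H2) depth=0
  Q 62.86.20.37: descend 00111110010101100001 ; hops seen [H2,H5] ; pick H5
  + 219.236.32.0/20 (H2) depth=20
  Q 219.236.32.36: descend 11011011111011000010 ; hops seen [H2,H2] ; pick H2
  + 62.86.17.192/28 (H0) depth=28
  del 219.236.32.0/20 (clear depth 20)
  Q 74.74.112.2: descend 01001010010010100111 ; hops seen [H2,H1] ; pick H1
  + 62.0.0.0/8 (H4) depth=8
  + 62.86.17.192/26 (H3) depth=26
  Q 62.0.48.36: descend 001111100 ; hops seen [H2,H4] ; pick H4
  del 62.86.17.192/28 (clear depth 28)
  + 74.74.0.0/17 (H0) depth=17
  Q 74.74.0.50: descend 01001010010010100 ; hops seen [H2,H0] ; pick H0
  Q 101.86.80.208: descend 01 ; hops seen [H2] ; pick H2
  del 74.74.112.0/20 (clear depth 20)

== LOOKUPS ==
["H0","H5","H1","H5","H2","H1","H4","H0","H2"]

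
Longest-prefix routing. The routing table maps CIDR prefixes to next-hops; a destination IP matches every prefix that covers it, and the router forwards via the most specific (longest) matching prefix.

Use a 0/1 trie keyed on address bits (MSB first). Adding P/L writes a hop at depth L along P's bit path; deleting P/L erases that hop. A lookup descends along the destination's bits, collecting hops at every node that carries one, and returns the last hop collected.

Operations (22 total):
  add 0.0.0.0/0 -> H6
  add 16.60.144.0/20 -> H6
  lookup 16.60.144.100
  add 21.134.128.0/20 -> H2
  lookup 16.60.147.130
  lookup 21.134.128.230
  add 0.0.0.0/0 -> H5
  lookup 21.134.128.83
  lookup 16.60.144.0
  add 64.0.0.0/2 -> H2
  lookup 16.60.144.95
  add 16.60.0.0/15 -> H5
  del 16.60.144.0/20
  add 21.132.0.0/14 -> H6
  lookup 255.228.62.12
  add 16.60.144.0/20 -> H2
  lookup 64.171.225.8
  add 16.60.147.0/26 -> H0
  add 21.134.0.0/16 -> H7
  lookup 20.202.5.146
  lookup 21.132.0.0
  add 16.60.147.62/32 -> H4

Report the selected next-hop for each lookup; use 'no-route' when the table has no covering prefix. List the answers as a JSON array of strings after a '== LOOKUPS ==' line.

Trace:
  add 0.0.0.0/0 -> H6 at depth 0
  add 16.60.144.0/20 -> H6 at depth 20
  lookup 16.60.144.100: bits 00010000001111001001 walk d0:H6→d1:-→d2:-→d3:-→d4:-→d5:-→d6:-→d7:-→d8:-→d9:-→d10:-→d11:-→d12:-→d13:-→d14:-→d15:-→d16:-→d17:-→d18:-→d19:-→d20:H6 -> H6
  add 21.134.128.0/20 -> H2 at depth 20
  lookup 16.60.147.130: bits 00010000001111001001 walk d0:H6→d1:-→d2:-→d3:-→d4:-→d5:-→d6:-→d7:-→d8:-→d9:-→d10:-→d11:-→d12:-→d13:-→d14:-→d15:-→d16:-→d17:-→d18:-→d19:-→d20:H6 -> H6
  lookup 21.134.128.230: bits 00010101100001101000 walk d0:H6→d1:-→d2:-→d3:-→d4:-→d5:-→d6:-→d7:-→d8:-→d9:-→d10:-→d11:-→d12:-→d13:-→d14:-→d15:-→d16:-→d17:-→d18:-→d19:-→d20:H2 -> H2
  add 0.0.0.0/0 -> H5 at depth 0
  lookup 21.134.128.83: bits 00010101100001101000 walk d0:H5→d1:-→d2:-→d3:-→d4:-→d5:-→d6:-→d7:-→d8:-→d9:-→d10:-→d11:-→d12:-→d13:-→d14:-→d15:-→d16:-→d17:-→d18:-→d19:-→d20:H2 -> H2
  lookup 16.60.144.0: bits 00010000001111001001 walk d0:H5→d1:-→d2:-→d3:-→d4:-→d5:-→d6:-→d7:-→d8:-→d9:-→d10:-→d11:-→d12:-→d13:-→d14:-→d15:-→d16:-→d17:-→d18:-→d19:-→d20:H6 -> H6
  add 64.0.0.0/2 -> H2 at depth 2
  lookup 16.60.144.95: bits 00010000001111001001 walk d0:H5→d1:-→d2:-→d3:-→d4:-→d5:-→d6:-→d7:-→d8:-→d9:-→d10:-→d11:-→d12:-→d13:-→d14:-→d15:-→d16:-→d17:-→d18:-→d19:-→d20:H6 -> H6
  add 16.60.0.0/15 -> H5 at depth 15
  del 16.60.144.0/20 (clear depth 20)
  add 21.132.0.0/14 -> H6 at depth 14
  lookup 255.228.62.12: bits ε walk d0:H5 -> H5
  add 16.60.144.0/20 -> H2 at depth 20
  lookup 64.171.225.8: bits 01 walk d0:H5→d1:-→d2:H2 -> H2
  add 16.60.147.0/26 -> H0 at depth 26
  add 21.134.0.0/16 -> H7 at depth 16
  lookup 20.202.5.146: bits 0001010 walk d0:H5→d1:-→d2:-→d3:-→d4:-→d5:-→d6:-→d7:- -> H5
  lookup 21.132.0.0: bits 00010101100001 walk d0:H5→d1:-→d2:-→d3:-→d4:-→d5:-→d6:-→d7:-→d8:-→d9:-→d10:-→d11:-→d12:-→d13:-→d14:H6 -> H6
  add 16.60.147.62/32 -> H4 at depth 32

== LOOKUPS ==
["H6","H6","H2","H2","H6","H6","H5","H2","H5","H6"]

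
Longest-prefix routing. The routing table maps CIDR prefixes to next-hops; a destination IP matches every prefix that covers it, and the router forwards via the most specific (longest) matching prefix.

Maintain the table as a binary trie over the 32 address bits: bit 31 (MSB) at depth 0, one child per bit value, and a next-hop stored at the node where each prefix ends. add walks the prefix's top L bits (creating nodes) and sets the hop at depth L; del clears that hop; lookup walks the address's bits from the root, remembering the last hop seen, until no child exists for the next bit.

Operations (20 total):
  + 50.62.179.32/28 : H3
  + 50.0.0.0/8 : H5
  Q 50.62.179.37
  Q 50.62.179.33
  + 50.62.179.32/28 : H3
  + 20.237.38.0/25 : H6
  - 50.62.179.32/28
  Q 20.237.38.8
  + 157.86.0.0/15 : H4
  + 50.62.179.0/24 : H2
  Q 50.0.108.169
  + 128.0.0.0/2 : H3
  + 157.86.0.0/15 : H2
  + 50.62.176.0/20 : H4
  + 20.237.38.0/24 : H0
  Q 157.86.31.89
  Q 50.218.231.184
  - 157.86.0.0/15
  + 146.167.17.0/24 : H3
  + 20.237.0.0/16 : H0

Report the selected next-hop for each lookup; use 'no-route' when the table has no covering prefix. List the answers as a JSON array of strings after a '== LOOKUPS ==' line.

Process each operation:
  add 50.62.179.32/28 -> H3 at depth 28
  add 50.0.0.0/8 -> H5 at depth 8
  ? 50.62.179.37  path d0:-→d1:-→d2:-→d3:-→d4:-→d5:-→d6:-→d7:-→d8:H5→d9:-→d10:-→d11:-→d12:-→d13:-→d14:-→d15:-→d16:-→d17:-→d18:-→d19:-→d20:-→d21:-→d22:-→d23:-→d24:-→d25:-→d26:-→d27:-→d28:H3  best=H3
  ? 50.62.179.33  path d0:-→d1:-→d2:-→d3:-→d4:-→d5:-→d6:-→d7:-→d8:H5→d9:-→d10:-→d11:-→d12:-→d13:-→d14:-→d15:-→d16:-→d17:-→d18:-→d19:-→d20:-→d21:-→d22:-→d23:-→d24:-→d25:-→d26:-→d27:-→d28:H3  best=H3
  add 50.62.179.32/28 -> H3 at depth 28
  add 20.237.38.0/25 -> H6 at depth 25
  - 50.62.179.32/28 clear@28
  ? 20.237.38.8  path d0:-→d1:-→d2:-→d3:-→d4:-→d5:-→d6:-→d7:-→d8:-→d9:-→d10:-→d11:-→d12:-→d13:-→d14:-→d15:-→d16:-→d17:-→d18:-→d19:-→d20:-→d21:-→d22:-→d23:-→d24:-→d25:H6  best=H6
  add 157.86.0.0/15 -> H4 at depth 15
  add 50.62.179.0/24 -> H2 at depth 24
  ? 50.0.108.169  path d0:-→d1:-→d2:-→d3:-→d4:-→d5:-→d6:-→d7:-→d8:H5→d9:-→d10:-  best=H5
  add 128.0.0.0/2 -> H3 at depth 2
  add 157.86.0.0/15 -> H2 at depth 15
  add 50.62.176.0/20 -> H4 at depth 20
  add 20.237.38.0/24 -> H0 at depth 24
  ? 157.86.31.89  path d0:-→d1:-→d2:H3→d3:-→d4:-→d5:-→d6:-→d7:-→d8:-→d9:-→d10:-→d11:-→d12:-→d13:-→d14:-→d15:H2  best=H2
  ? 50.218.231.184  path d0:-→d1:-→d2:-→d3:-→d4:-→d5:-→d6:-→d7:-→d8:H5  best=H5
  - 157.86.0.0/15 clear@15
  add 146.167.17.0/24 -> H3 at depth 24
  add 20.237.0.0/16 -> H0 at depth 16

== LOOKUPS ==
["H3","H3","H6","H5","H2","H5"]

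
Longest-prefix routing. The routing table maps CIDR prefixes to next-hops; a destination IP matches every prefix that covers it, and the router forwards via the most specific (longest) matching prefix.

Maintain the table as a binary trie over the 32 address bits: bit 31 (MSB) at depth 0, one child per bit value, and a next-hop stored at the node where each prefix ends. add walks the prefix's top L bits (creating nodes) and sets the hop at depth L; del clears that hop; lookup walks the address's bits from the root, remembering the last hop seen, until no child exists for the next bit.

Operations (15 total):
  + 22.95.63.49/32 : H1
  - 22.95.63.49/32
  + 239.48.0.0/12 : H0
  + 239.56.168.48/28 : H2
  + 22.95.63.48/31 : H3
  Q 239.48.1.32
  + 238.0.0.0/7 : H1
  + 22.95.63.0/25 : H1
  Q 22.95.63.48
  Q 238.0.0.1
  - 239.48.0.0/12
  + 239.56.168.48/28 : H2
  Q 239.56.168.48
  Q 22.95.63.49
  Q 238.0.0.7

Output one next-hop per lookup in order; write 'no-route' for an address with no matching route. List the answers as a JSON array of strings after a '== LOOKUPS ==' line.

Process each operation:
  add 22.95.63.49/32 -> H1 at depth 32
  del 22.95.63.49/32 (clear depth 32)
  add 239.48.0.0/12 -> H0 at depth 12
  add 239.56.168.48/28 -> H2 at depth 28
  add 22.95.63.48/31 -> H3 at depth 31
  lookup 239.48.1.32: bits 111011110011 walk d0:-→d1:-→d2:-→d3:-→d4:-→d5:-→d6:-→d7:-→d8:-→d9:-→d10:-→d11:-→d12:H0 -> H0
  add 238.0.0.0/7 -> H1 at depth 7
  add 22.95.63.0/25 -> H1 at depth 25
  lookup 22.95.63.48: bits 0001011001011111001111110011000 walk d0:-→d1:-→d2:-→d3:-→d4:-→d5:-→d6:-→d7:-→d8:-→d9:-→d10:-→d11:-→d12:-→d13:-→d14:-→d15:-→d16:-→d17:-→d18:-→d19:-→d20:-→d21:-→d22:-→d23:-→d24:-→d25:H1→d26:-→d27:-→d28:-→d29:-→d30:-→d31:H3 -> H3
  lookup 238.0.0.1: bits 1110111 walk d0:-→d1:-→d2:-→d3:-→d4:-→d5:-→d6:-→d7:H1 -> H1
  del 239.48.0.0/12 (clear depth 12)
  add 239.56.168.48/28 -> H2 at depth 28
  lookup 239.56.168.48: bits 1110111100111000101010000011 walk d0:-→d1:-→d2:-→d3:-→d4:-→d5:-→d6:-→d7:H1→d8:-→d9:-→d10:-→d11:-→d12:-→d13:-→d14:-→d15:-→d16:-→d17:-→d18:-→d19:-→d20:-→d21:-→d22:-→d23:-→d24:-→d25:-→d26:-→d27:-→d28:H2 -> H2
  lookup 22.95.63.49: bits 00010110010111110011111100110001 walk d0:-→d1:-→d2:-→d3:-→d4:-→d5:-→d6:-→d7:-→d8:-→d9:-→d10:-→d11:-→d12:-→d13:-→d14:-→d15:-→d16:-→d17:-→d18:-→d19:-→d20:-→d21:-→d22:-→d23:-→d24:-→d25:H1→d26:-→d27:-→d28:-→d29:-→d30:-→d31:H3→d32:- -> H3
  lookup 238.0.0.7: bits 1110111 walk d0:-→d1:-→d2:-→d3:-→d4:-→d5:-→d6:-→d7:H1 -> H1

== LOOKUPS ==
["H0","H3","H1","H2","H3","H1"]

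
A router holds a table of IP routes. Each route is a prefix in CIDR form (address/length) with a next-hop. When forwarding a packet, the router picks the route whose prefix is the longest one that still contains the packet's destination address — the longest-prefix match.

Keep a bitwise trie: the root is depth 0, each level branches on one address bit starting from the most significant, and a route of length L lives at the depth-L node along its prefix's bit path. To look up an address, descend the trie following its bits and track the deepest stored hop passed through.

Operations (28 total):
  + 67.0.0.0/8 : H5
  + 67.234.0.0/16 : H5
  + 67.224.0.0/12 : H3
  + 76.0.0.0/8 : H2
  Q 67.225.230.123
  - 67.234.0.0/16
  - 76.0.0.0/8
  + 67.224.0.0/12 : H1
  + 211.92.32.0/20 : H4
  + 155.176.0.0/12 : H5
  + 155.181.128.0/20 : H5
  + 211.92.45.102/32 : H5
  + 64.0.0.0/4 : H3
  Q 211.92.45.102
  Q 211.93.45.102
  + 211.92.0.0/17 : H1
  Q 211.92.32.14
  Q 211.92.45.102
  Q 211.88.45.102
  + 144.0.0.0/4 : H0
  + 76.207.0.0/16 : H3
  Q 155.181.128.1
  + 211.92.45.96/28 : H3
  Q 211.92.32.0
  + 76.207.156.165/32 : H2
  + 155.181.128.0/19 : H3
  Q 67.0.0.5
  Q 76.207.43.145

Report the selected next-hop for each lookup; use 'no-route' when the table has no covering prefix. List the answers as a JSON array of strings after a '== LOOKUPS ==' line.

Trace:
  add 67.0.0.0/8 -> H5 at depth 8
  add 67.234.0.0/16 -> H5 at depth 16
  add 67.224.0.0/12 -> H3 at depth 12
  add 76.0.0.0/8 -> H2 at depth 8
  lookup 67.225.230.123: bits 010000111110 walk d0:-→d1:-→d2:-→d3:-→d4:-→d5:-→d6:-→d7:-→d8:H5→d9:-→d10:-→d11:-→d12:H3 -> H3
  del 67.234.0.0/16 (clear depth 16)
  del 76.0.0.0/8 (clear depth 8)
  add 67.224.0.0/12 -> H1 at depth 12
  add 211.92.32.0/20 -> H4 at depth 20
  add 155.176.0.0/12 -> H5 at depth 12
  add 155.181.128.0/20 -> H5 at depth 20
  add 211.92.45.102/32 -> H5 at depth 32
  add 64.0.0.0/4 -> H3 at depth 4
  lookup 211.92.45.102: bits 11010011010111000010110101100110 walk d0:-→d1:-→d2:-→d3:-→d4:-→d5:-→d6:-→d7:-→d8:-→d9:-→d10:-→d11:-→d12:-→d13:-→d14:-→d15:-→d16:-→d17:-→d18:-→d19:-→d20:H4→d21:-→d22:-→d23:-→d24:-→d25:-→d26:-→d27:-→d28:-→d29:-→d30:-→d31:-→d32:H5 -> H5
  lookup 211.93.45.102: bits 110100110101110 walk d0:-→d1:-→d2:-→d3:-→d4:-→d5:-→d6:-→d7:-→d8:-→d9:-→d10:-→d11:-→d12:-→d13:-→d14:-→d15:- -> no-route
  add 211.92.0.0/17 -> H1 at depth 17
  lookup 211.92.32.14: bits 11010011010111000010 walk d0:-→d1:-→d2:-→d3:-→d4:-→d5:-→d6:-→d7:-→d8:-→d9:-→d10:-→d11:-→d12:-→d13:-→d14:-→d15:-→d16:-→d17:H1→d18:-→d19:-→d20:H4 -> H4
  lookup 211.92.45.102: bits 11010011010111000010110101100110 walk d0:-→d1:-→d2:-→d3:-→d4:-→d5:-→d6:-→d7:-→d8:-→d9:-→d10:-→d11:-→d12:-→d13:-→d14:-→d15:-→d16:-→d17:H1→d18:-→d19:-→d20:H4→d21:-→d22:-→d23:-→d24:-→d25:-→d26:-→d27:-→d28:-→d29:-→d30:-→d31:-→d32:H5 -> H5
  lookup 211.88.45.102: bits 1101001101011 walk d0:-→d1:-→d2:-→d3:-→d4:-→d5:-→d6:-→d7:-→d8:-→d9:-→d10:-→d11:-→d12:-→d13:- -> no-route
  add 144.0.0.0/4 -> H0 at depth 4
  add 76.207.0.0/16 -> H3 at depth 16
  lookup 155.181.128.1: bits 10011011101101011000 walk d0:-→d1:-→d2:-→d3:-→d4:H0→d5:-→d6:-→d7:-→d8:-→d9:-→d10:-→d11:-→d12:H5→d13:-→d14:-→d15:-→d16:-→d17:-→d18:-→d19:-→d20:H5 -> H5
  add 211.92.45.96/28 -> H3 at depth 28
  lookup 211.92.32.0: bits 11010011010111000010 walk d0:-→d1:-→d2:-→d3:-→d4:-→d5:-→d6:-→d7:-→d8:-→d9:-→d10:-→d11:-→d12:-→d13:-→d14:-→d15:-→d16:-→d17:H1→d18:-→d19:-→d20:H4 -> H4
  add 76.207.156.165/32 -> H2 at depth 32
  add 155.181.128.0/19 -> H3 at depth 19
  lookup 67.0.0.5: bits 01000011 walk d0:-→d1:-→d2:-→d3:-→d4:H3→d5:-→d6:-→d7:-→d8:H5 -> H5
  lookup 76.207.43.145: bits 0100110011001111 walk d0:-→d1:-→d2:-→d3:-→d4:H3→d5:-→d6:-→d7:-→d8:-→d9:-→d10:-→d11:-→d12:-→d13:-→d14:-→d15:-→d16:H3 -> H3

== LOOKUPS ==
["H3","H5","no-route","H4","H5","no-route","H5","H4","H5","H3"]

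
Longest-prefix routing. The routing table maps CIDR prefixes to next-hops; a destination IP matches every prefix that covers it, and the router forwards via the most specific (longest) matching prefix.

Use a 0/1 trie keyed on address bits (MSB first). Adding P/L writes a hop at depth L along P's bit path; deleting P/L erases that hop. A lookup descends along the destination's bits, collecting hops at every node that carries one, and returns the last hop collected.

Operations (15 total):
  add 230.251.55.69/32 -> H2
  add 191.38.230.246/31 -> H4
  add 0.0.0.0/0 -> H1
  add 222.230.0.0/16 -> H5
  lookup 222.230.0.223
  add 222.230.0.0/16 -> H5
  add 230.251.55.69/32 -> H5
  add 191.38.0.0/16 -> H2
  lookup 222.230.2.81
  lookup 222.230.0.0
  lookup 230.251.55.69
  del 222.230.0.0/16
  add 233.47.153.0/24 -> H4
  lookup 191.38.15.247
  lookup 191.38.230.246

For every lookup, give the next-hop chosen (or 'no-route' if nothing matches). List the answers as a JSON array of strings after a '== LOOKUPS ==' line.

Trace:
  + 230.251.55.69/32 (H2) depth=32
  + 191.38.230.246/31 (H4) depth=31
  + 0.0.0.0/0 (H1) depth=0
  + 222.230.0.0/16 (H5) depth=16
  lookup 222.230.0.223: bits 1101111011100110 walk d0:H1→d1:-→d2:-→d3:-→d4:-→d5:-→d6:-→d7:-→d8:-→d9:-→d10:-→d11:-→d12:-→d13:-→d14:-→d15:-→d16:H5 -> H5
  + 222.230.0.0/16 (H5) depth=16
  + 230.251.55.69/32 (H5) depth=32
  + 191.38.0.0/16 (H2) depth=16
  lookup 222.230.2.81: bits 1101111011100110 walk d0:H1→d1:-→d2:-→d3:-→d4:-→d5:-→d6:-→d7:-→d8:-→d9:-→d10:-→d11:-→d12:-→d13:-→d14:-→d15:-→d16:H5 -> H5
  lookup 222.230.0.0: bits 1101111011100110 walk d0:H1→d1:-→d2:-→d3:-→d4:-→d5:-→d6:-→d7:-→d8:-→d9:-→d10:-→d11:-→d12:-→d13:-→d14:-→d15:-→d16:H5 -> H5
  lookup 230.251.55.69: bits 11100110111110110011011101000101 walk d0:H1→d1:-→d2:-→d3:-→d4:-→d5:-→d6:-→d7:-→d8:-→d9:-→d10:-→d11:-→d12:-→d13:-→d14:-→d15:-→d16:-→d17:-→d18:-→d19:-→d20:-→d21:-→d22:-→d23:-→d24:-→d25:-→d26:-→d27:-→d28:-→d29:-→d30:-→d31:-→d32:H5 -> H5
  del 222.230.0.0/16 (clear depth 16)
  + 233.47.153.0/24 (H4) depth=24
  lookup 191.38.15.247: bits 1011111100100110 walk d0:H1→d1:-→d2:-→d3:-→d4:-→d5:-→d6:-→d7:-→d8:-→d9:-→d10:-→d11:-→d12:-→d13:-→d14:-→d15:-→d16:H2 -> H2
  lookup 191.38.230.246: bits 1011111100100110111001101111011 walk d0:H1→d1:-→d2:-→d3:-→d4:-→d5:-→d6:-→d7:-→d8:-→d9:-→d10:-→d11:-→d12:-→d13:-→d14:-→d15:-→d16:H2→d17:-→d18:-→d19:-→d20:-→d21:-→d22:-→d23:-→d24:-→d25:-→d26:-→d27:-→d28:-→d29:-→d30:-→d31:H4 -> H4

== LOOKUPS ==
["H5","H5","H5","H5","H2","H4"]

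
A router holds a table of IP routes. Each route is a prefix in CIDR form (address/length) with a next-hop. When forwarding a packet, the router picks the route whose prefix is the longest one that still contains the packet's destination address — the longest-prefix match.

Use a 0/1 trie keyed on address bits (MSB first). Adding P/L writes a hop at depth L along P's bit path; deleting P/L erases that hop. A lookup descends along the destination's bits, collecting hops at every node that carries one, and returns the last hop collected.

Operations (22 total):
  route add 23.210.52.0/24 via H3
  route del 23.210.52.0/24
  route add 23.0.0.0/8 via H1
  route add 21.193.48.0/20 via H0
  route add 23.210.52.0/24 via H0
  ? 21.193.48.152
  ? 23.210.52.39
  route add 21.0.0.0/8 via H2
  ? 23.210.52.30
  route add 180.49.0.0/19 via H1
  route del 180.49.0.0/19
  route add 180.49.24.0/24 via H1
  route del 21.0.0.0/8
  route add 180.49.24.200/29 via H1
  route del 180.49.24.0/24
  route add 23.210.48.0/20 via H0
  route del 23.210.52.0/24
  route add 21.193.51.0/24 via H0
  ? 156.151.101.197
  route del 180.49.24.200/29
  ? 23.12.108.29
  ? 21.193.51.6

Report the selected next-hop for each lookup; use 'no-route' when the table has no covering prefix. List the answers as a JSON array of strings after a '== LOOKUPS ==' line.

Process each operation:
  add 23.210.52.0/24 -> H3 at depth 24
  - 23.210.52.0/24 clear@24
  add 23.0.0.0/8 -> H1 at depth 8
  add 21.193.48.0/20 -> H0 at depth 20
  add 23.210.52.0/24 -> H0 at depth 24
  lookup 21.193.48.152: bits 00010101110000010011 walk d0:-→d1:-→d2:-→d3:-→d4:-→d5:-→d6:-→d7:-→d8:-→d9:-→d10:-→d11:-→d12:-→d13:-→d14:-→d15:-→d16:-→d17:-→d18:-→d19:-→d20:H0 -> H0
  lookup 23.210.52.39: bits 000101111101001000110100 walk d0:-→d1:-→d2:-→d3:-→d4:-→d5:-→d6:-→d7:-→d8:H1→d9:-→d10:-→d11:-→d12:-→d13:-→d14:-→d15:-→d16:-→d17:-→d18:-→d19:-→d20:-→d21:-→d22:-→d23:-→d24:H0 -> H0
  add 21.0.0.0/8 -> H2 at depth 8
  lookup 23.210.52.30: bits 000101111101001000110100 walk d0:-→d1:-→d2:-→d3:-→d4:-→d5:-→d6:-→d7:-→d8:H1→d9:-→d10:-→d11:-→d12:-→d13:-→d14:-→d15:-→d16:-→d17:-→d18:-→d19:-→d20:-→d21:-→d22:-→d23:-→d24:H0 -> H0
  add 180.49.0.0/19 -> H1 at depth 19
  - 180.49.0.0/19 clear@19
  add 180.49.24.0/24 -> H1 at depth 24
  - 21.0.0.0/8 clear@8
  add 180.49.24.200/29 -> H1 at depth 29
  - 180.49.24.0/24 clear@24
  add 23.210.48.0/20 -> H0 at depth 20
  - 23.210.52.0/24 clear@24
  add 21.193.51.0/24 -> H0 at depth 24
  lookup 156.151.101.197: bits 10 walk d0:-→d1:-→d2:- -> no-route
  - 180.49.24.200/29 clear@29
  lookup 23.12.108.29: bits 00010111 walk d0:-→d1:-→d2:-→d3:-→d4:-→d5:-→d6:-→d7:-→d8:H1 -> H1
  lookup 21.193.51.6: bits 000101011100000100110011 walk d0:-→d1:-→d2:-→d3:-→d4:-→d5:-→d6:-→d7:-→d8:-→d9:-→d10:-→d11:-→d12:-→d13:-→d14:-→d15:-→d16:-→d17:-→d18:-→d19:-→d20:H0→d21:-→d22:-→d23:-→d24:H0 -> H0

== LOOKUPS ==
["H0","H0","H0","no-route","H1","H0"]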